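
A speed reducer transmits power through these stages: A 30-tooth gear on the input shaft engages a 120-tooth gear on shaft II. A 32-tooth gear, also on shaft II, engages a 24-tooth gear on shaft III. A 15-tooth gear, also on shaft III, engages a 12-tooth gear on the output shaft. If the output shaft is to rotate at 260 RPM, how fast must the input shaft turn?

Overall ratio R = 4 × 0.75 × 0.8 = 2.4.
Required input speed = output speed × R = 260 × 2.4 = 624 RPM.

624 RPM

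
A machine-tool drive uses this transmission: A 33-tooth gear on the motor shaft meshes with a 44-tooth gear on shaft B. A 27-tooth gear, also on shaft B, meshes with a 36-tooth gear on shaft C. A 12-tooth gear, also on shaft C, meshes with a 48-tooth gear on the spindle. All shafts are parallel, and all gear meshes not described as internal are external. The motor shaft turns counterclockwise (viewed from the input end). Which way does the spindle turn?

the motor shaft → shaft B: external mesh, 1 reversal → CW.
shaft B → shaft C: external mesh, 1 reversal → CCW.
shaft C → the spindle: external mesh, 1 reversal → CW.
3 reversals in total — an odd number — so the spindle turns opposite to the motor shaft.

clockwise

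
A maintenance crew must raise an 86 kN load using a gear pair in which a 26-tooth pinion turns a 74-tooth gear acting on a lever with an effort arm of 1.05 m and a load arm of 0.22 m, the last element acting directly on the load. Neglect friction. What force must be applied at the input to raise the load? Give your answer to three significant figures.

Gear pair MA = 74/26 = 2.8462.
Lever MA = effort arm / load arm = 1.05/0.22 = 4.7727.
Combined ideal MA = 2.8462 × 4.7727 = 13.584.
Effort = load / MA = 86 / 13.584 = 6.331 kN.

6.33 kN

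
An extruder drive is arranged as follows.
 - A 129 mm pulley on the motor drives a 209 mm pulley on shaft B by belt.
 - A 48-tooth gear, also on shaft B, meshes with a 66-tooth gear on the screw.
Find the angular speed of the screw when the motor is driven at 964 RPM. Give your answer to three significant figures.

belt 209/129 = 1.6202 → 964/1.6202 = 595 RPM
gear mesh 66/48 = 1.375 → 595/1.375 = 432.73 RPM

433 RPM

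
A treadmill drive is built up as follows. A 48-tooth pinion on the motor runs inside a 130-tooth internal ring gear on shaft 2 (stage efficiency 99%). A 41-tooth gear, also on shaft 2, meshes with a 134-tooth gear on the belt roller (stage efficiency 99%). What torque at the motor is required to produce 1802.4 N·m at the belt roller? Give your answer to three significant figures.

208 N·m

Overall ratio R = 2.7083 × 3.2683 = 8.8516; overall efficiency η = 0.99 × 0.99 = 0.9801.
Input torque = output torque / (R × η) = 1802.4 / (8.8516 × 0.9801) = 207.76 N·m.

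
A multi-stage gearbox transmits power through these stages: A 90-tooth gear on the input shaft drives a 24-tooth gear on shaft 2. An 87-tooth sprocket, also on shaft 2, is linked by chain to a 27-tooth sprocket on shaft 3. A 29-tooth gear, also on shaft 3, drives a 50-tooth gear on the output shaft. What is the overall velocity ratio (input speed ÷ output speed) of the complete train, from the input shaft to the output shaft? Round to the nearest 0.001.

Each stage contributes driven/driver: gear mesh 24/90 = 0.26667, chain 27/87 = 0.31034, gear mesh 50/29 = 1.7241.
Overall: 0.26667 × 0.31034 × 1.7241 = 0.14269.

0.143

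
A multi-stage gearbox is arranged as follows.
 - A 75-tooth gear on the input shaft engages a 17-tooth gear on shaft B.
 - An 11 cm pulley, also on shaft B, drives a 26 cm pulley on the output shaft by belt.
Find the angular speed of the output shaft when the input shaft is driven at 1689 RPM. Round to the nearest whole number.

3153 RPM

gear mesh 17/75 = 0.22667 → 1689/0.22667 = 7451.5 RPM
belt 26/11 = 2.3636 → 7451.5/2.3636 = 3152.5 RPM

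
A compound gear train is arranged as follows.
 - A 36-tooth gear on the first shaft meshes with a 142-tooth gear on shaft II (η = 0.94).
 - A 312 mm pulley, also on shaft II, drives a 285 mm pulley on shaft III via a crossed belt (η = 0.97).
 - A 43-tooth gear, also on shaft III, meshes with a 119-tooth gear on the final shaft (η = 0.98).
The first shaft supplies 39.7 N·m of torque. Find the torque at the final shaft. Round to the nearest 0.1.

353.7 N·m

gear mesh 142/36 = 3.9444 → τ = 39.7·3.9444·0.94 = 147.2 N·m
belt 285/312 = 0.91346 → τ = 147.2·0.91346·0.97 = 130.43 N·m
gear mesh 119/43 = 2.7674 → τ = 130.43·2.7674·0.98 = 353.73 N·m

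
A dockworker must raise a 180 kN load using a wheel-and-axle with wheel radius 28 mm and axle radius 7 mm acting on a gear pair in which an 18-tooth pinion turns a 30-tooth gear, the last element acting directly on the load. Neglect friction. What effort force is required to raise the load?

27 kN

Wheel-and-axle MA = R/r = 28/7 = 4.
Gear pair MA = 30/18 = 1.6667.
Combined ideal MA = 4 × 1.6667 = 6.6667.
Effort = load / MA = 180 / 6.6667 = 27 kN.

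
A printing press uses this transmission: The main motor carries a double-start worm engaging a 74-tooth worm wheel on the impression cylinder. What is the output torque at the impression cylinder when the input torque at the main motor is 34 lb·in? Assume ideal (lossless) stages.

1258 lb·in

After the worm (74/2): 34 × 37 = 1258 lb·in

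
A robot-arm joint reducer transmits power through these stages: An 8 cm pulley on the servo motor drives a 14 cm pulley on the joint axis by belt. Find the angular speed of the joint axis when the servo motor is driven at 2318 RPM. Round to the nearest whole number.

1325 RPM

belt 14/8 = 1.75 → 2318/1.75 = 1324.6 RPM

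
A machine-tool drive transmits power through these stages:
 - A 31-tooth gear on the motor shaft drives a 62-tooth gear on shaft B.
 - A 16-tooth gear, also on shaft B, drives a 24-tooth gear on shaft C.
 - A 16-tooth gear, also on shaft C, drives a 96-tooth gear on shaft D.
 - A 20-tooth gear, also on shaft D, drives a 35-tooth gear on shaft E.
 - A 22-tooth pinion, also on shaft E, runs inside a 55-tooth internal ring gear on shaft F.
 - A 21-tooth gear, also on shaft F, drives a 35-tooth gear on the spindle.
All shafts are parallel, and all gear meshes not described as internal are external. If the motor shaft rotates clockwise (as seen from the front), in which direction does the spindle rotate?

the motor shaft → shaft B: external mesh, 1 reversal → CCW.
shaft B → shaft C: external mesh, 1 reversal → CW.
shaft C → shaft D: external mesh, 1 reversal → CCW.
shaft D → shaft E: external mesh, 1 reversal → CW.
shaft E → shaft F: internal mesh, same direction → CW.
shaft F → the spindle: external mesh, 1 reversal → CCW.
5 reversals in total — an odd number — so the spindle turns opposite to the motor shaft.

anticlockwise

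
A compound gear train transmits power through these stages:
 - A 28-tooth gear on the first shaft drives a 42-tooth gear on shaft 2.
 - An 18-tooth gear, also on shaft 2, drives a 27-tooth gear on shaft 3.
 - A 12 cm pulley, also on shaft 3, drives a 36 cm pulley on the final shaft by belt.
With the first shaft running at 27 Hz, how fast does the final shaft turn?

4 Hz

the first shaft → shaft 2 (gear mesh, 42/28): 27 ÷ 1.5 = 18 Hz
shaft 2 → shaft 3 (gear mesh, 27/18): 18 ÷ 1.5 = 12 Hz
shaft 3 → the final shaft (belt, 36/12): 12 ÷ 3 = 4 Hz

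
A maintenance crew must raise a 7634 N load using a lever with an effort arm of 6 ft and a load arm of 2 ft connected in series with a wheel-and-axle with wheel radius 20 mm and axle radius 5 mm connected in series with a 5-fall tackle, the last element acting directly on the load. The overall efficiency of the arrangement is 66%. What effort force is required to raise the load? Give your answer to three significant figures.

193 N

Lever MA = effort arm / load arm = 6/2 = 3.
Wheel-and-axle MA = R/r = 20/5 = 4.
Block-and-tackle MA = number of supporting rope parts = 5.
Combined ideal MA = 3 × 4 × 5 = 60.
Actual MA = 60 × 0.66 = 39.6.
Effort = load / actual MA = 7634 / 39.6 = 192.78 N.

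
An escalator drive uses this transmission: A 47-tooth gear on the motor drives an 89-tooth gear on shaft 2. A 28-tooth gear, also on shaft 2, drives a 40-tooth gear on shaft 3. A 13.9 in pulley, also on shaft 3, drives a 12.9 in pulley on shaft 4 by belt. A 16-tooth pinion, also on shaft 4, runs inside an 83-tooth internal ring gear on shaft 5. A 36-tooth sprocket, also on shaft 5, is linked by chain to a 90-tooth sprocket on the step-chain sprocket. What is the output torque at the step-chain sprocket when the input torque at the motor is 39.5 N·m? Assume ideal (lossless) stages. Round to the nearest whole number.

1286 N·m

Gear mesh: ratio = 89/47 = 1.8936; torque at shaft 2 = 39.5 × 1.8936 = 74.798 N·m.
Gear mesh: ratio = 40/28 = 1.4286; torque at shaft 3 = 74.798 × 1.4286 = 106.85 N·m.
Belt: ratio = 12.9/13.9 = 0.92806; torque at shaft 4 = 106.85 × 0.92806 = 99.167 N·m.
Internal gear: ratio = 83/16 = 5.1875; torque at shaft 5 = 99.167 × 5.1875 = 514.43 N·m.
Chain: ratio = 90/36 = 2.5; torque at the step-chain sprocket = 514.43 × 2.5 = 1286.1 N·m.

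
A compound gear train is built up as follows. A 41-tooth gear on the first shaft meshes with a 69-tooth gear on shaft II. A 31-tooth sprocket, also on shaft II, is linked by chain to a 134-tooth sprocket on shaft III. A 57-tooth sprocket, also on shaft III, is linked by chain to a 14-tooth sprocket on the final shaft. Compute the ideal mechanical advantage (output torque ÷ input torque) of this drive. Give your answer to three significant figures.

1.79

Each stage contributes driven/driver: gear mesh 69/41 = 1.6829, chain 134/31 = 4.3226, chain 14/57 = 0.24561.
Overall: 1.6829 × 4.3226 × 0.24561 = 1.7867.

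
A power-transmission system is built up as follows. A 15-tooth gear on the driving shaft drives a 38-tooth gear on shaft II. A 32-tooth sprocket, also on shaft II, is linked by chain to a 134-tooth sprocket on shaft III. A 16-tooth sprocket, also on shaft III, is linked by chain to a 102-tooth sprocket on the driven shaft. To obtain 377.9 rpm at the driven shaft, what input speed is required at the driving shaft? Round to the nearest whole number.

Overall ratio R = 2.5333 × 4.1875 × 6.375 = 67.628.
Required input speed = output speed × R = 377.9 × 67.628 = 25557 rpm.

25557 rpm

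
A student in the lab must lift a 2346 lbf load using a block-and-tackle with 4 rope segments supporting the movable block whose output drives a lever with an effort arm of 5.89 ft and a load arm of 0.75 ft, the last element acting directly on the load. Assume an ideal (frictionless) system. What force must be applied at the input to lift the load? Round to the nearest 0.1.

Block-and-tackle MA = number of supporting rope parts = 4.
Lever MA = effort arm / load arm = 5.89/0.75 = 7.8533.
Combined ideal MA = 4 × 7.8533 = 31.413.
Effort = load / MA = 2346 / 31.413 = 74.682 lbf.

74.7 lbf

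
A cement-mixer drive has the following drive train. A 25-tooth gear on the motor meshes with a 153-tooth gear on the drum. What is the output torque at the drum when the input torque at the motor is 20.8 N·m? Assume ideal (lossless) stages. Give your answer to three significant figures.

After the gear mesh (153/25): 20.8 × 6.12 = 127.3 N·m

127 N·m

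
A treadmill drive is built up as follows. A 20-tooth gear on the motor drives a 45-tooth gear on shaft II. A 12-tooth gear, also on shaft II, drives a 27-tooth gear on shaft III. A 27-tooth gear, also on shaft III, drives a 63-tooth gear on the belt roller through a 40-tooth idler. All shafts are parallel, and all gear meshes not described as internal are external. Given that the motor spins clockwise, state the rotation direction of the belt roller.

the motor → shaft II: external mesh, 1 reversal → CCW.
shaft II → shaft III: external mesh, 1 reversal → CW.
shaft III → the belt roller: driver → idler → driven is 2 external meshes, 2 reversals → CW.
4 reversals in total — an even number — so the belt roller turns the same way as the motor.

clockwise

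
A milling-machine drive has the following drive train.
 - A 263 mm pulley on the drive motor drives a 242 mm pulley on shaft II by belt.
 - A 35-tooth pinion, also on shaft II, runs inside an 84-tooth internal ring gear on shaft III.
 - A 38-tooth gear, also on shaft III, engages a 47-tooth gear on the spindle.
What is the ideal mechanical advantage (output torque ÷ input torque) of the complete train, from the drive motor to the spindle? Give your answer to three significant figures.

2.73

Each stage contributes driven/driver: belt 242/263 = 0.92015, internal gear 84/35 = 2.4, gear mesh 47/38 = 1.2368.
Overall: 0.92015 × 2.4 × 1.2368 = 2.7314.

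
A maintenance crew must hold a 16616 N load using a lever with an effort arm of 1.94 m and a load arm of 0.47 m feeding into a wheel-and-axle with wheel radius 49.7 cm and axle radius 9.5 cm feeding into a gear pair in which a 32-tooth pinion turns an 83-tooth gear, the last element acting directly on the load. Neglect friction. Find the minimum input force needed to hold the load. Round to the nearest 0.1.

296.7 N

Lever MA = effort arm / load arm = 1.94/0.47 = 4.1277.
Wheel-and-axle MA = R/r = 49.7/9.5 = 5.2316.
Gear pair MA = 83/32 = 2.5938.
Combined ideal MA = 4.1277 × 5.2316 × 2.5938 = 56.01.
Effort = load / MA = 16616 / 56.01 = 296.66 N.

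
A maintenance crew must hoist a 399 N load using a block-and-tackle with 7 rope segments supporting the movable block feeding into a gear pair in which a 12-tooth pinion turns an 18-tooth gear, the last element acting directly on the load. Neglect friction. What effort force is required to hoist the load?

Block-and-tackle MA = number of supporting rope parts = 7.
Gear pair MA = 18/12 = 1.5.
Combined ideal MA = 7 × 1.5 = 10.5.
Effort = load / MA = 399 / 10.5 = 38 N.

38 N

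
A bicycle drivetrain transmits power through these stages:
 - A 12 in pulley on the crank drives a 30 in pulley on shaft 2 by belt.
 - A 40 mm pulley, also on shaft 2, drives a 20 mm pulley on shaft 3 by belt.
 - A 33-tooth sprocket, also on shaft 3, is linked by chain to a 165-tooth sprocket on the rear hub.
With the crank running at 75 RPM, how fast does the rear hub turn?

belt 30/12 = 2.5 → 75/2.5 = 30 RPM
belt 20/40 = 0.5 → 30/0.5 = 60 RPM
chain 165/33 = 5 → 60/5 = 12 RPM

12 RPM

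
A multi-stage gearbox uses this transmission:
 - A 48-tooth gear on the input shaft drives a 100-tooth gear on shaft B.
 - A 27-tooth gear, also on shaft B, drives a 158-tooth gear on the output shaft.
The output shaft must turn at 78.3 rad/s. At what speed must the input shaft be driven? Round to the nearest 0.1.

Overall ratio R = 2.0833 × 5.8519 = 12.191.
Required input speed = output speed × R = 78.3 × 12.191 = 954.58 rad/s.

954.6 rad/s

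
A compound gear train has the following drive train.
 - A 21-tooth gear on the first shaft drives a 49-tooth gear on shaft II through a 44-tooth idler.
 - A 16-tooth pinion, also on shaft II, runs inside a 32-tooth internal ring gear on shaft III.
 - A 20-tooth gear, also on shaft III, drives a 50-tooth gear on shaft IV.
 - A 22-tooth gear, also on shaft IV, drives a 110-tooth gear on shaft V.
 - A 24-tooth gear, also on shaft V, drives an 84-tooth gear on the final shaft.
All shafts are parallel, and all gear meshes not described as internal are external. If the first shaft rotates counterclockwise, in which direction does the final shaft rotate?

the first shaft → shaft II: driver → idler → driven is 2 external meshes, 2 reversals → CCW.
shaft II → shaft III: internal mesh, same direction → CCW.
shaft III → shaft IV: external mesh, 1 reversal → CW.
shaft IV → shaft V: external mesh, 1 reversal → CCW.
shaft V → the final shaft: external mesh, 1 reversal → CW.
5 reversals in total — an odd number — so the final shaft turns opposite to the first shaft.

clockwise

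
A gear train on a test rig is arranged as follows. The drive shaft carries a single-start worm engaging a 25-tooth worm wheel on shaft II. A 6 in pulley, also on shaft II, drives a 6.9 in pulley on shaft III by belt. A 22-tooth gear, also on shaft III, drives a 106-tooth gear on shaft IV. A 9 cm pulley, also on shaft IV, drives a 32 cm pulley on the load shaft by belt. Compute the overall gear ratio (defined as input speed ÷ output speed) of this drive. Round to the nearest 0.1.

Each stage contributes driven/driver: worm 25/1 = 25, belt 6.9/6 = 1.15, gear mesh 106/22 = 4.8182, belt 32/9 = 3.5556.
Overall: 25 × 1.15 × 4.8182 × 3.5556 = 492.53.

492.5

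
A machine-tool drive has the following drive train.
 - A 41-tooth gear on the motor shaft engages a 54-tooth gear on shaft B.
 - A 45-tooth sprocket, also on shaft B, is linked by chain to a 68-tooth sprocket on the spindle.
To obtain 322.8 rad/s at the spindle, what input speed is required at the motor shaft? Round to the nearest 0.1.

642.5 rad/s

Overall ratio R = 1.3171 × 1.5111 = 1.9902.
Required input speed = output speed × R = 322.8 × 1.9902 = 642.45 rad/s.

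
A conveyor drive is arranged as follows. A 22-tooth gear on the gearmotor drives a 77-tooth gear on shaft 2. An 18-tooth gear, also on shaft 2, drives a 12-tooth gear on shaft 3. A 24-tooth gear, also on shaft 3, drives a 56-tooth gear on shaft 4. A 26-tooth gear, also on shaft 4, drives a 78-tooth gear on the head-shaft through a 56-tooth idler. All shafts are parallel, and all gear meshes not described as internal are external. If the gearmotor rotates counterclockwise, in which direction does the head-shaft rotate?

the gearmotor → shaft 2: external mesh, 1 reversal → CW.
shaft 2 → shaft 3: external mesh, 1 reversal → CCW.
shaft 3 → shaft 4: external mesh, 1 reversal → CW.
shaft 4 → the head-shaft: driver → idler → driven is 2 external meshes, 2 reversals → CW.
5 reversals in total — an odd number — so the head-shaft turns opposite to the gearmotor.

clockwise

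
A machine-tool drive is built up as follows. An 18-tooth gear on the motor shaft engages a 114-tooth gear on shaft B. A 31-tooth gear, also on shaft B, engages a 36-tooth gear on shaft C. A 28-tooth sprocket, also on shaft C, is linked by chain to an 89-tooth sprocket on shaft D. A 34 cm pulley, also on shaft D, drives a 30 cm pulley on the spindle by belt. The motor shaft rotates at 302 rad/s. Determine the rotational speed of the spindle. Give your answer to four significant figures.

the motor shaft → shaft B (gear mesh, 114/18): 302 ÷ 6.3333 = 47.684 rad/s
shaft B → shaft C (gear mesh, 36/31): 47.684 ÷ 1.1613 = 41.061 rad/s
shaft C → shaft D (chain, 89/28): 41.061 ÷ 3.1786 = 12.918 rad/s
shaft D → the spindle (belt, 30/34): 12.918 ÷ 0.88235 = 14.641 rad/s

14.64 rad/s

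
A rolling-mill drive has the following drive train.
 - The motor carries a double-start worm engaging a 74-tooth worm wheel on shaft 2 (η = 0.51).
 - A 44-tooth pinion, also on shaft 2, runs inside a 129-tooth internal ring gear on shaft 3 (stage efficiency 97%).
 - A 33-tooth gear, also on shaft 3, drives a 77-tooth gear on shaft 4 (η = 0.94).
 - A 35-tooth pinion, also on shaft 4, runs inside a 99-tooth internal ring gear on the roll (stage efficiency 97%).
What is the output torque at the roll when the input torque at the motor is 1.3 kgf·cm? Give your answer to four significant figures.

worm 74/2 = 37 → τ = 1.3·37·0.51 = 24.531 kgf·cm
internal gear 129/44 = 2.9318 → τ = 24.531·2.9318·0.97 = 69.763 kgf·cm
gear mesh 77/33 = 2.3333 → τ = 69.763·2.3333·0.94 = 153.01 kgf·cm
internal gear 99/35 = 2.8286 → τ = 153.01·2.8286·0.97 = 419.82 kgf·cm

419.8 kgf·cm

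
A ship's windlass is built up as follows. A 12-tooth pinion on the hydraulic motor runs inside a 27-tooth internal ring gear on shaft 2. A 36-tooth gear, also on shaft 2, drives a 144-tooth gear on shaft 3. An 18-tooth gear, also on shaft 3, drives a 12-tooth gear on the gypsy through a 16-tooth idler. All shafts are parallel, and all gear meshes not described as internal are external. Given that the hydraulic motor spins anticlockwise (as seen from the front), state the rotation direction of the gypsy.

the hydraulic motor → shaft 2: internal mesh, same direction → CCW.
shaft 2 → shaft 3: external mesh, 1 reversal → CW.
shaft 3 → the gypsy: driver → idler → driven is 2 external meshes, 2 reversals → CW.
3 reversals in total — an odd number — so the gypsy turns opposite to the hydraulic motor.

clockwise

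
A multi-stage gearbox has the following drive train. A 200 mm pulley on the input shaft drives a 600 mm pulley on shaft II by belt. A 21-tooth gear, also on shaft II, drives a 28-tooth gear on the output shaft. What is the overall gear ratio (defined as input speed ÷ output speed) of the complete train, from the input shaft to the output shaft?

4

Each stage contributes driven/driver: belt 600/200 = 3, gear mesh 28/21 = 1.3333.
Overall: 3 × 1.3333 = 4.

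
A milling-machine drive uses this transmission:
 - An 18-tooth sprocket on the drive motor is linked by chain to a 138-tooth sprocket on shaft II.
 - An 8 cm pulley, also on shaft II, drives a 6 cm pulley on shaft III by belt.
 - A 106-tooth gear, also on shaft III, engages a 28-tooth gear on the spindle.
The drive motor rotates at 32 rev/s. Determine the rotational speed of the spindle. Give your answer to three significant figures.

Chain: ratio = 138/18 = 7.6667, so shaft II turns at 32 / 7.6667 = 4.1739 rev/s.
Belt: ratio = 6/8 = 0.75, so shaft III turns at 4.1739 / 0.75 = 5.5652 rev/s.
Gear mesh: ratio = 28/106 = 0.26415, so the spindle turns at 5.5652 / 0.26415 = 21.068 rev/s.

21.1 rev/s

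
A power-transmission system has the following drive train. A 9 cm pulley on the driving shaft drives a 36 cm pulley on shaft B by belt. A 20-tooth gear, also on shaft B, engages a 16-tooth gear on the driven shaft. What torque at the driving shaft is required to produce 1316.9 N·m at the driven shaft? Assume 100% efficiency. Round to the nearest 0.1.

411.5 N·m

Overall ratio R = 4 × 0.8 = 3.2.
Input torque = output torque / R = 1316.9 / 3.2 = 411.53 N·m.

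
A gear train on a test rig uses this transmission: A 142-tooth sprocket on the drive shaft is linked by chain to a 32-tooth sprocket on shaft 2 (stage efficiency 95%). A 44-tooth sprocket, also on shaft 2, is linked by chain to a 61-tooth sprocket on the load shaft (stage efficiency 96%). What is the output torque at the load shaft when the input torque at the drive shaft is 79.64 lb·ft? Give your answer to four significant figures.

After the chain (32/142): 79.64 × 0.22535 × 0.95 = 17.05 lb·ft
After the chain (61/44): 17.05 × 1.3864 × 0.96 = 22.692 lb·ft

22.69 lb·ft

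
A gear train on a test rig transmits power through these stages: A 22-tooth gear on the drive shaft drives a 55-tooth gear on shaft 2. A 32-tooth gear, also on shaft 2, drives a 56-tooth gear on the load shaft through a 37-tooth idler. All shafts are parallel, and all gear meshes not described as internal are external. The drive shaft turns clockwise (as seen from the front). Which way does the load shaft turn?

counterclockwise

the drive shaft → shaft 2: external mesh, 1 reversal → CCW.
shaft 2 → the load shaft: driver → idler → driven is 2 external meshes, 2 reversals → CCW.
3 reversals in total — an odd number — so the load shaft turns opposite to the drive shaft.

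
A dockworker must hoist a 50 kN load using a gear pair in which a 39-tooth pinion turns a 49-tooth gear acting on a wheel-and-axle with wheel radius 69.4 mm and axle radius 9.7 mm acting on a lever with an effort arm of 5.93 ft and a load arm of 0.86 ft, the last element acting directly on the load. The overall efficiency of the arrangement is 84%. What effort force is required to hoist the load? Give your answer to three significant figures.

Gear pair MA = 49/39 = 1.2564.
Wheel-and-axle MA = R/r = 69.4/9.7 = 7.1546.
Lever MA = effort arm / load arm = 5.93/0.86 = 6.8953.
Combined ideal MA = 1.2564 × 7.1546 × 6.8953 = 61.983.
Actual MA = 61.983 × 0.84 = 52.066.
Effort = load / actual MA = 50 / 52.066 = 0.96032 kN.

0.960 kN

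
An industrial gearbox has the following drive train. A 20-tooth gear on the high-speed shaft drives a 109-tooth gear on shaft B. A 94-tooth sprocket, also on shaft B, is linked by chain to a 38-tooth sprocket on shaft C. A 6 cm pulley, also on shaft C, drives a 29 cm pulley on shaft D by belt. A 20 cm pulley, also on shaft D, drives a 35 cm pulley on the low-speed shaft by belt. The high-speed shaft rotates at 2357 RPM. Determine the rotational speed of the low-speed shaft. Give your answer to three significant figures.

126 RPM

Gear mesh: ratio = 109/20 = 5.45, so shaft B turns at 2357 / 5.45 = 432.48 RPM.
Chain: ratio = 38/94 = 0.40426, so shaft C turns at 432.48 / 0.40426 = 1069.8 RPM.
Belt: ratio = 29/6 = 4.8333, so shaft D turns at 1069.8 / 4.8333 = 221.34 RPM.
Belt: ratio = 35/20 = 1.75, so the low-speed shaft turns at 221.34 / 1.75 = 126.48 RPM.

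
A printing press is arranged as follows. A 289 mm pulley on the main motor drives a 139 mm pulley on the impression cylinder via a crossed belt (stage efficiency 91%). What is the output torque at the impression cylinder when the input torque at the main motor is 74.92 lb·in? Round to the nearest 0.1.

32.8 lb·in

After the belt (139/289): 74.92 × 0.48097 × 0.91 = 32.791 lb·in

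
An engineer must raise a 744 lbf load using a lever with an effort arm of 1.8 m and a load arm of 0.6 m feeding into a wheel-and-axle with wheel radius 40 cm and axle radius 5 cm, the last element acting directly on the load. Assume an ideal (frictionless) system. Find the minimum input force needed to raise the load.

Lever MA = effort arm / load arm = 1.8/0.6 = 3.
Wheel-and-axle MA = R/r = 40/5 = 8.
Combined ideal MA = 3 × 8 = 24.
Effort = load / MA = 744 / 24 = 31 lbf.

31 lbf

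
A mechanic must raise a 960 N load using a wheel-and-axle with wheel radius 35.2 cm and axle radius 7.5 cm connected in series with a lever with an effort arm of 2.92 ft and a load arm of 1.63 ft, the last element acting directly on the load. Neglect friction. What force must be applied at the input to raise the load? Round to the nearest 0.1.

114.2 N

Wheel-and-axle MA = R/r = 35.2/7.5 = 4.6933.
Lever MA = effort arm / load arm = 2.92/1.63 = 1.7914.
Combined ideal MA = 4.6933 × 1.7914 = 8.4077.
Effort = load / MA = 960 / 8.4077 = 114.18 N.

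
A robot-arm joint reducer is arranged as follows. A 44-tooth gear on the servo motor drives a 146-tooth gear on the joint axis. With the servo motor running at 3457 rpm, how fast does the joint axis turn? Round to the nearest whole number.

1042 rpm

gear mesh 146/44 = 3.3182 → 3457/3.3182 = 1041.8 rpm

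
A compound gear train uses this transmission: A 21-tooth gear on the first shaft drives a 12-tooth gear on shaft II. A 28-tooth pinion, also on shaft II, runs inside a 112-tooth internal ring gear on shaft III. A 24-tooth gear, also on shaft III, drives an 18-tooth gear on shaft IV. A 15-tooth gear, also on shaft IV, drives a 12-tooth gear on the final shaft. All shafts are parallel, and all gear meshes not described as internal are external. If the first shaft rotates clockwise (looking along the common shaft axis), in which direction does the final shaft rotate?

counterclockwise

the first shaft → shaft II: external mesh, 1 reversal → CCW.
shaft II → shaft III: internal mesh, same direction → CCW.
shaft III → shaft IV: external mesh, 1 reversal → CW.
shaft IV → the final shaft: external mesh, 1 reversal → CCW.
3 reversals in total — an odd number — so the final shaft turns opposite to the first shaft.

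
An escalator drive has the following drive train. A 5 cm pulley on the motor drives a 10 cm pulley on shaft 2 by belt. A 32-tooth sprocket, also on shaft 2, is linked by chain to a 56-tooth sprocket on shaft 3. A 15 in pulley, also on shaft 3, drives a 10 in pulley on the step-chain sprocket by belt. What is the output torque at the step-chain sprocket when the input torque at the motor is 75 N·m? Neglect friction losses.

175 N·m

Belt: ratio = 10/5 = 2; torque at shaft 2 = 75 × 2 = 150 N·m.
Chain: ratio = 56/32 = 1.75; torque at shaft 3 = 150 × 1.75 = 262.5 N·m.
Belt: ratio = 10/15 = 0.66667; torque at the step-chain sprocket = 262.5 × 0.66667 = 175 N·m.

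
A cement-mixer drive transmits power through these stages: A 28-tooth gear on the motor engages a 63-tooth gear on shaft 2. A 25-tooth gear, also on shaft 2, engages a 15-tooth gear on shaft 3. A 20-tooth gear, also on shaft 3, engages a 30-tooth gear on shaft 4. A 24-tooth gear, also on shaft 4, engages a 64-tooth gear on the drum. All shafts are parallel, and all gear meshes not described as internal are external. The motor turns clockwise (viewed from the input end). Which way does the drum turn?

clockwise

the motor → shaft 2: external mesh, 1 reversal → CCW.
shaft 2 → shaft 3: external mesh, 1 reversal → CW.
shaft 3 → shaft 4: external mesh, 1 reversal → CCW.
shaft 4 → the drum: external mesh, 1 reversal → CW.
4 reversals in total — an even number — so the drum turns the same way as the motor.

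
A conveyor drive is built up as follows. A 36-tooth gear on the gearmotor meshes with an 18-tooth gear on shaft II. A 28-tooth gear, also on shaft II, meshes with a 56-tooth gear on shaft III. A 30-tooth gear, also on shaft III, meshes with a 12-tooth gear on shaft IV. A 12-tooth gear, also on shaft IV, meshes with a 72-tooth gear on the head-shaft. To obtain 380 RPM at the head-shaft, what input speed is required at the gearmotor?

912 RPM

Overall ratio R = 0.5 × 2 × 0.4 × 6 = 2.4.
Required input speed = output speed × R = 380 × 2.4 = 912 RPM.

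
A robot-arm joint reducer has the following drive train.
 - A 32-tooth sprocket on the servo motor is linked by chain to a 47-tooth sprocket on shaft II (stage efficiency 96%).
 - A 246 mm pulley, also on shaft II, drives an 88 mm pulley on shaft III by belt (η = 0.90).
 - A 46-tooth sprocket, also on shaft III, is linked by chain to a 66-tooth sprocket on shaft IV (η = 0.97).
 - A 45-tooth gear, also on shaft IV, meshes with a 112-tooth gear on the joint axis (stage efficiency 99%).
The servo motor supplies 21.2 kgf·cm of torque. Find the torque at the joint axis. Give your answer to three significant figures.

33.0 kgf·cm

After the chain (47/32): 21.2 × 1.4688 × 0.96 = 29.892 kgf·cm
After the belt (88/246): 29.892 × 0.35772 × 0.90 = 9.6238 kgf·cm
After the chain (66/46): 9.6238 × 1.4348 × 0.97 = 13.394 kgf·cm
After the gear mesh (112/45): 13.394 × 2.4889 × 0.99 = 33.002 kgf·cm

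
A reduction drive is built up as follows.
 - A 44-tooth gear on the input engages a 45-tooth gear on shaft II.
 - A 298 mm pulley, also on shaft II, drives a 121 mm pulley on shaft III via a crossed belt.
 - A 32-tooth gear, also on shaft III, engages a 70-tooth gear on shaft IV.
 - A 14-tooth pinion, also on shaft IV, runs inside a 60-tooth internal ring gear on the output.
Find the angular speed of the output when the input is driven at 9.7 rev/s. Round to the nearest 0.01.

gear mesh 45/44 = 1.0227 → 9.7/1.0227 = 9.4844 rev/s
belt 121/298 = 0.40604 → 9.4844/0.40604 = 23.358 rev/s
gear mesh 70/32 = 2.1875 → 23.358/2.1875 = 10.678 rev/s
internal gear 60/14 = 4.2857 → 10.678/4.2857 = 2.4916 rev/s

2.49 rev/s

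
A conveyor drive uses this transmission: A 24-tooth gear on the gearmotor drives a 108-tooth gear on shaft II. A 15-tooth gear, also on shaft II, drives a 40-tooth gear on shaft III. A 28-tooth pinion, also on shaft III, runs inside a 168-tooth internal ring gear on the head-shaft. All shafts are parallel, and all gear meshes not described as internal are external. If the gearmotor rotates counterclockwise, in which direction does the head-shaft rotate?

counterclockwise

the gearmotor → shaft II: external mesh, 1 reversal → CW.
shaft II → shaft III: external mesh, 1 reversal → CCW.
shaft III → the head-shaft: internal mesh, same direction → CCW.
2 reversals in total — an even number — so the head-shaft turns the same way as the gearmotor.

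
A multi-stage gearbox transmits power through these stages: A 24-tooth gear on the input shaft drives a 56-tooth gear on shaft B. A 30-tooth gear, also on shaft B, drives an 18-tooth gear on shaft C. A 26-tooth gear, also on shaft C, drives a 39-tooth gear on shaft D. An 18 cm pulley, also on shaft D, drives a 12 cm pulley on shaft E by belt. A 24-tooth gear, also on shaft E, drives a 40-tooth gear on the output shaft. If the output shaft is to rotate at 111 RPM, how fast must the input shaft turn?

259 RPM

Overall ratio R = 2.3333 × 0.6 × 1.5 × 0.66667 × 1.6667 = 2.3333.
Required input speed = output speed × R = 111 × 2.3333 = 259 RPM.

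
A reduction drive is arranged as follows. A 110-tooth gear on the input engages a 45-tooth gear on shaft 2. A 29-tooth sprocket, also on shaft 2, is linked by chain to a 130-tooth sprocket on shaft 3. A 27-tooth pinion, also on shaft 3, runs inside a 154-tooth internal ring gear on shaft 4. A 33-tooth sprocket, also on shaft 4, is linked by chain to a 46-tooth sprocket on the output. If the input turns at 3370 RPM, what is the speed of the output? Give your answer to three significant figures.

231 RPM

Gear mesh: ratio = 45/110 = 0.40909, so shaft 2 turns at 3370 / 0.40909 = 8237.8 RPM.
Chain: ratio = 130/29 = 4.4828, so shaft 3 turns at 8237.8 / 4.4828 = 1837.7 RPM.
Internal gear: ratio = 154/27 = 5.7037, so shaft 4 turns at 1837.7 / 5.7037 = 322.19 RPM.
Chain: ratio = 46/33 = 1.3939, so the output turns at 322.19 / 1.3939 = 231.13 RPM.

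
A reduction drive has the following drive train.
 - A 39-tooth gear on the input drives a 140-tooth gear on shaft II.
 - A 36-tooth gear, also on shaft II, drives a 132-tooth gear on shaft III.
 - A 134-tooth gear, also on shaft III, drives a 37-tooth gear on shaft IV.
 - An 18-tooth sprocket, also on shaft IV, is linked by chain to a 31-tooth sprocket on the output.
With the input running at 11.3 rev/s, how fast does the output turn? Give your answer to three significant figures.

the input → shaft II (gear mesh, 140/39): 11.3 ÷ 3.5897 = 3.1479 rev/s
shaft II → shaft III (gear mesh, 132/36): 3.1479 ÷ 3.6667 = 0.85851 rev/s
shaft III → shaft IV (gear mesh, 37/134): 0.85851 ÷ 0.27612 = 3.1092 rev/s
shaft IV → the output (chain, 31/18): 3.1092 ÷ 1.7222 = 1.8053 rev/s

1.81 rev/s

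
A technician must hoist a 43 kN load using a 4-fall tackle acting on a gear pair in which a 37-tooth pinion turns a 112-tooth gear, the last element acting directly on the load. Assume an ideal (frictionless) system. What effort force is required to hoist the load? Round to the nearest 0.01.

Block-and-tackle MA = number of supporting rope parts = 4.
Gear pair MA = 112/37 = 3.027.
Combined ideal MA = 4 × 3.027 = 12.108.
Effort = load / MA = 43 / 12.108 = 3.5513 kN.

3.55 kN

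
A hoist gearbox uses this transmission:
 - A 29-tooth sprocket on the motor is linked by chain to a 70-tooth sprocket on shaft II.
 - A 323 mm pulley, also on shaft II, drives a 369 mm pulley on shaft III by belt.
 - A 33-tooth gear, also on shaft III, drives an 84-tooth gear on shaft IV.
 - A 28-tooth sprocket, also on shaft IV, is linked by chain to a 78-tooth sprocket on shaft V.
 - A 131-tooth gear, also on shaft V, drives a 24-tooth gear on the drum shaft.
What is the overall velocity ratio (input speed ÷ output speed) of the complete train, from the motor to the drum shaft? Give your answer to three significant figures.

3.58

Each stage contributes driven/driver: chain 70/29 = 2.4138, belt 369/323 = 1.1424, gear mesh 84/33 = 2.5455, chain 78/28 = 2.7857, gear mesh 24/131 = 0.18321.
Overall: 2.4138 × 1.1424 × 2.5455 × 2.7857 × 0.18321 = 3.5823.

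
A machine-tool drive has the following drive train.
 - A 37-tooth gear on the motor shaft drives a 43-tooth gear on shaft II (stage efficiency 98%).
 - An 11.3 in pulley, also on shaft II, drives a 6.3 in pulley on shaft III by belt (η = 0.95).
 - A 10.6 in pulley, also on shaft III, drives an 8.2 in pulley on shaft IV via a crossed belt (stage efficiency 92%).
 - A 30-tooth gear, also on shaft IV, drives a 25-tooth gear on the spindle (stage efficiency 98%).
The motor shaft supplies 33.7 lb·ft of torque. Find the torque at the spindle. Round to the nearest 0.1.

gear mesh 43/37 = 1.1622 → τ = 33.7·1.1622·0.98 = 38.382 lb·ft
belt 6.3/11.3 = 0.55752 → τ = 38.382·0.55752·0.95 = 20.329 lb·ft
belt 8.2/10.6 = 0.77358 → τ = 20.329·0.77358·0.92 = 14.468 lb·ft
gear mesh 25/30 = 0.83333 → τ = 14.468·0.83333·0.98 = 11.815 lb·ft

11.8 lb·ft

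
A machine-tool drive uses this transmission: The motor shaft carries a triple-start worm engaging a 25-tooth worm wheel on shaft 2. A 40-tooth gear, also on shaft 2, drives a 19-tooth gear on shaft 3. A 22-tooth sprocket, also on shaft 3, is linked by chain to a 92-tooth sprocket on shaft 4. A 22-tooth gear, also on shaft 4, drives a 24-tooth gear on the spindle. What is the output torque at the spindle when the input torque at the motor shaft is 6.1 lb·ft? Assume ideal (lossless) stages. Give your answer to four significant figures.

Worm: ratio = 25/3 = 8.3333; torque at shaft 2 = 6.1 × 8.3333 = 50.833 lb·ft.
Gear mesh: ratio = 19/40 = 0.475; torque at shaft 3 = 50.833 × 0.475 = 24.146 lb·ft.
Chain: ratio = 92/22 = 4.1818; torque at shaft 4 = 24.146 × 4.1818 = 100.97 lb·ft.
Gear mesh: ratio = 24/22 = 1.0909; torque at the spindle = 100.97 × 1.0909 = 110.15 lb·ft.

110.2 lb·ft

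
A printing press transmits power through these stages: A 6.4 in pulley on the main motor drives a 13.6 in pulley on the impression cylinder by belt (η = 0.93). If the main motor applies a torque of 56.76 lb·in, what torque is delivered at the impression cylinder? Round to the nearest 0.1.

Belt: ratio = 13.6/6.4 = 2.125; torque at the impression cylinder = 56.76 × 2.125 × 0.93 = 112.17 lb·in.

112.2 lb·in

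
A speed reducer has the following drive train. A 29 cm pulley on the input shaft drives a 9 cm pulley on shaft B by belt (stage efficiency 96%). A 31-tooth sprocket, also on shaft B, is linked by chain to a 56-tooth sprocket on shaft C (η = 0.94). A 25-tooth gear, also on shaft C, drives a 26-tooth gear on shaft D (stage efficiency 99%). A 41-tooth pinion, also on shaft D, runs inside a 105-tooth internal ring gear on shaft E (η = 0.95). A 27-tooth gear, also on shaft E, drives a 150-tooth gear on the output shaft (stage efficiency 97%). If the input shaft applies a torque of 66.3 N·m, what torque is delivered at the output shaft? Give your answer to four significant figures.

belt 9/29 = 0.31034 → τ = 66.3·0.31034·0.96 = 19.753 N·m
chain 56/31 = 1.8065 → τ = 19.753·1.8065·0.94 = 33.542 N·m
gear mesh 26/25 = 1.04 → τ = 33.542·1.04·0.99 = 34.534 N·m
internal gear 105/41 = 2.561 → τ = 34.534·2.561·0.95 = 84.02 N·m
gear mesh 150/27 = 5.5556 → τ = 84.02·5.5556·0.97 = 452.77 N·m

452.8 N·m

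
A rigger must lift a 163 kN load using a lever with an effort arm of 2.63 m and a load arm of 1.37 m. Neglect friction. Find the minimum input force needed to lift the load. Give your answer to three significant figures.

Lever MA = effort arm / load arm = 2.63/1.37 = 1.9197.
Effort = load / MA = 163 / 1.9197 = 84.909 kN.

84.9 kN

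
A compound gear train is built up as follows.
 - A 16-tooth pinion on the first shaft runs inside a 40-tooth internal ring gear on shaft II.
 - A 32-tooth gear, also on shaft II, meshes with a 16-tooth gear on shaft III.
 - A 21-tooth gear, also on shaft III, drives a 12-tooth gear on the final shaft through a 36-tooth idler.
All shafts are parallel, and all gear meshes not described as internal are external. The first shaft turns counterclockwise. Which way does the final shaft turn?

clockwise

the first shaft → shaft II: internal mesh, same direction → CCW.
shaft II → shaft III: external mesh, 1 reversal → CW.
shaft III → the final shaft: driver → idler → driven is 2 external meshes, 2 reversals → CW.
3 reversals in total — an odd number — so the final shaft turns opposite to the first shaft.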